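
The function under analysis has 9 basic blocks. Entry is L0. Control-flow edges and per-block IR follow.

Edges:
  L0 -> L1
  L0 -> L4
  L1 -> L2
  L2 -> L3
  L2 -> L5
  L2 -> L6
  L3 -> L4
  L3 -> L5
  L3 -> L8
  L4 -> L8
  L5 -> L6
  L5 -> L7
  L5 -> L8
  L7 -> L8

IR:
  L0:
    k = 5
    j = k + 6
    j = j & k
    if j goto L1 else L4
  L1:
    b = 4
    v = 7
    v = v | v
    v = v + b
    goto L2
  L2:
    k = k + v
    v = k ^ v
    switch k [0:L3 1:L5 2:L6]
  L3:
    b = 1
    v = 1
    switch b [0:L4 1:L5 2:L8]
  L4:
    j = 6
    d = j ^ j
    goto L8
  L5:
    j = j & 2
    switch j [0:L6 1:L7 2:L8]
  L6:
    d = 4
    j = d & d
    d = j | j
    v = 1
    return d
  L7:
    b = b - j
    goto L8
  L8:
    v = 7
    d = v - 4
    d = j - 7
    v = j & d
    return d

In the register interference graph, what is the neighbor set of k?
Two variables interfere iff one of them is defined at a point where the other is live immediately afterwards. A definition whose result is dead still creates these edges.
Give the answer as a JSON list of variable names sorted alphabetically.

Block summaries:
  L0 def {j,k} use ∅
  L1 def {b,v} use ∅
  L2 def {k,v} use {k,v}
  L3 def {b,v} use ∅
  L4 def {d,j} use ∅
  L5 def {j} use {j}
  L6 def {d,j,v} use ∅
  L7 def {b} use {b,j}
  L8 def {d,v} use {j}

Live sets:
  L0: in=∅ out={j,k}
  L1: in={j,k} out={b,j,k,v}
  L2: in={b,j,k,v} out={b,j}
  L3: in={j} out={b,j}
  L4: in=∅ out={j}
  L5: in={b,j} out={b,j}
  L6: in=∅ out=∅
  L7: in={b,j} out={j}
  L8: in={j} out=∅

Conflict graph:
  b: {j,k,v}
  d: {j,v}
  j: {b,d,k,v}
  k: {b,j,v}
  v: {b,d,j,k}

N(k) = ["b", "j", "v"]

Answer: ["b", "j", "v"]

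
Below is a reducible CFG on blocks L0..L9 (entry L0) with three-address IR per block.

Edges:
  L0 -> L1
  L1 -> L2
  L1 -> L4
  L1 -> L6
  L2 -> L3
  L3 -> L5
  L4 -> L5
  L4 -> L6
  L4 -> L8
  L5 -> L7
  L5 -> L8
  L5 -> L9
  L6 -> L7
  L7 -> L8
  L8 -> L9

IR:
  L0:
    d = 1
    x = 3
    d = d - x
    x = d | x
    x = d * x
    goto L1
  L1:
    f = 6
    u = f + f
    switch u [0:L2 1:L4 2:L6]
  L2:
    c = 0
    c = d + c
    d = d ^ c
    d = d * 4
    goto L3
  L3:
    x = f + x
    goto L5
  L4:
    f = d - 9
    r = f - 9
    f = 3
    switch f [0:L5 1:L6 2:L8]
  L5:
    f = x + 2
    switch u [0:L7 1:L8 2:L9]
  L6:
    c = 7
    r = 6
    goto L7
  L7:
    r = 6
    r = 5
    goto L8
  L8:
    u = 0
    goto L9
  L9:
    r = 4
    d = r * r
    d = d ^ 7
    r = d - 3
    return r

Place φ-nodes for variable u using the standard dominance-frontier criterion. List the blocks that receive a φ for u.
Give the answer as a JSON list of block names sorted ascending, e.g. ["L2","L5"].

idom tree: L1←L0 L2←L1 L3←L2 L4←L1 L5←L1 L6←L1 L7←L1 L8←L1 L9←L1
Dom∩ at merges:
  L5: preds {L3,L4}: {L0,L1,L2,L3} ∩ {L0,L1,L4} = {L0,L1}; idom=L1
  L6: preds {L1,L4}: {L0,L1} ∩ {L0,L1,L4} = {L0,L1}; idom=L1
  L7: preds {L5,L6}: {L0,L1,L5} ∩ {L0,L1,L6} = {L0,L1}; idom=L1
  L8: preds {L4,L5,L7}: {L0,L1,L4} ∩ {L0,L1,L5} ∩ {L0,L1,L7} = {L0,L1}; idom=L1
  L9: preds {L5,L8}: {L0,L1,L5} ∩ {L0,L1,L8} = {L0,L1}; idom=L1

DF walk-up:
  L5←L3: walk L3→L2 to L1
  L5←L4: walk L4 to L1
  L6←L1: walk · to L1
  L6←L4: walk L4 to L1
  L7←L5: walk L5 to L1
  L7←L6: walk L6 to L1
  L8←L4: walk L4 to L1
  L8←L5: walk L5 to L1
  L8←L7: walk L7 to L1
  L9←L5: walk L5 to L1
  L9←L8: walk L8 to L1
  L0: DF=∅
  L1: DF=∅
  L2: DF={L5}
  L3: DF={L5}
  L4: DF={L5,L6,L8}
  L5: DF={L7,L8,L9}
  L6: DF={L7}
  L7: DF={L8}
  L8: DF={L9}
  L9: DF=∅

φ for u: defs {L1,L8}
  DF⁺ = {L9}

Answer: ["L9"]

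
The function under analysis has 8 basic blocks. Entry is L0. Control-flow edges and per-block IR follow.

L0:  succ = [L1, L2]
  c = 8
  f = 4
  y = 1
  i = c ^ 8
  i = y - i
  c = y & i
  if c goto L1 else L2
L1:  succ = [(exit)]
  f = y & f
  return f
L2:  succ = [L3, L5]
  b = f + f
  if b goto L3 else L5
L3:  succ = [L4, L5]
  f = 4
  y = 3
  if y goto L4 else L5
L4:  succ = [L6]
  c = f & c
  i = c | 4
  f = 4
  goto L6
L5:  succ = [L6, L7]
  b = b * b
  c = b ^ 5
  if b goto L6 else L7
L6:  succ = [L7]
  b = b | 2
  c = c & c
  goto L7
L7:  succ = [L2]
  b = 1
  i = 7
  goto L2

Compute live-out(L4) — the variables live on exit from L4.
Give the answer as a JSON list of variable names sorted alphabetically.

def/use:
  L0: {c,f,i,y} / ∅
  L1: {f} / {f,y}
  L2: {b} / {f}
  L3: {f,y} / ∅
  L4: {c,f,i} / {c,f}
  L5: {b,c} / {b}
  L6: {b,c} / {b,c}
  L7: {b,i} / ∅

Liveness:
  L0 li=∅ lo={c,f,y}
  L1 li={f,y} lo=∅
  L2 li={c,f} lo={b,c,f}
  L3 li={b,c} lo={b,c,f}
  L4 li={b,c,f} lo={b,c,f}
  L5 li={b,f} lo={b,c,f}
  L6 li={b,c,f} lo={c,f}
  L7 li={c,f} lo={c,f}

live-out(L4) = ["b", "c", "f"]

Answer: ["b", "c", "f"]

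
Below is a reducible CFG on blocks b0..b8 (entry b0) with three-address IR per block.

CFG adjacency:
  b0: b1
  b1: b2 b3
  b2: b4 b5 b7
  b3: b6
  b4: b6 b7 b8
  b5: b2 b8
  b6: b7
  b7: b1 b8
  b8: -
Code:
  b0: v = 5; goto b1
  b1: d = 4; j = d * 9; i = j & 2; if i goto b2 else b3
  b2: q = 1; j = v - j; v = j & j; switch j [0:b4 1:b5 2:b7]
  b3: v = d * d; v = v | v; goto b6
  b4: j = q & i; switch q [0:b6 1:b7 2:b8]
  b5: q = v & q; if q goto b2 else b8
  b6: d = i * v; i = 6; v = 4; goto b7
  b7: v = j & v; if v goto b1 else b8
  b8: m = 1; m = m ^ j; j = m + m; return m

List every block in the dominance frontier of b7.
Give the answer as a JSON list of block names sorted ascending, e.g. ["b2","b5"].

idom tree: b1←b0 b2←b1 b3←b1 b4←b2 b5←b2 b6←b1 b7←b1 b8←b1
Dom∩ at merges:
  b1: preds {b0,b7}: {b0} ∩ {b0,b1,b7} = {b0}; idom=b0
  b2: preds {b1,b5}: {b0,b1} ∩ {b0,b1,b2,b5} = {b0,b1}; idom=b1
  b6: preds {b3,b4}: {b0,b1,b3} ∩ {b0,b1,b2,b4} = {b0,b1}; idom=b1
  b7: preds {b2,b4,b6}: {b0,b1,b2} ∩ {b0,b1,b2,b4} ∩ {b0,b1,b6} = {b0,b1}; idom=b1
  b8: preds {b4,b5,b7}: {b0,b1,b2,b4} ∩ {b0,b1,b2,b5} ∩ {b0,b1,b7} = {b0,b1}; idom=b1

DF walk-up:
  b1←b0: walk · to b0
  b1←b7: walk b7→b1 to b0
  b2←b1: walk · to b1
  b2←b5: walk b5→b2 to b1
  b6←b3: walk b3 to b1
  b6←b4: walk b4→b2 to b1
  b7←b2: walk b2 to b1
  b7←b4: walk b4→b2 to b1
  b7←b6: walk b6 to b1
  b8←b4: walk b4→b2 to b1
  b8←b5: walk b5→b2 to b1
  b8←b7: walk b7 to b1
  b0 → ∅
  b1 → {b1}
  b2 → {b2,b6,b7,b8}
  b3 → {b6}
  b4 → {b6,b7,b8}
  b5 → {b2,b8}
  b6 → {b7}
  b7 → {b1,b8}
  b8 → ∅

DF(b7) = ["b1", "b8"]

Answer: ["b1", "b8"]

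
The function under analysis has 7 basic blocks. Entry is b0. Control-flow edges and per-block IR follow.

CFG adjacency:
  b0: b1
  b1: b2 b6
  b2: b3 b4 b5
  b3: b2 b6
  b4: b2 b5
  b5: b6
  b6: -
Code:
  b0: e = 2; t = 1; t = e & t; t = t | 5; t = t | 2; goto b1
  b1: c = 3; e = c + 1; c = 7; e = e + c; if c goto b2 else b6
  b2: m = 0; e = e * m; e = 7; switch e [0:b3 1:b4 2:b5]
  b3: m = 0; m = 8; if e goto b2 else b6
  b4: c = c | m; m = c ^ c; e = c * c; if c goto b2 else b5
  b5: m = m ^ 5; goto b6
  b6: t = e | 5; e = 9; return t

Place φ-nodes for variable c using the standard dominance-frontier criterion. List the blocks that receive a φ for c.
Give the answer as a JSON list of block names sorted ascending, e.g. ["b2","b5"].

idom tree: b1←b0 b2←b1 b3←b2 b4←b2 b5←b2 b6←b1
Dom at joins:
  b2: preds {b1,b3,b4}: {b0,b1} ∩ {b0,b1,b2,b3} ∩ {b0,b1,b2,b4} = {b0,b1}; idom=b1
  b5: preds {b2,b4}: {b0,b1,b2} ∩ {b0,b1,b2,b4} = {b0,b1,b2}; idom=b2
  b6: preds {b1,b3,b5}: {b0,b1} ∩ {b0,b1,b2,b3} ∩ {b0,b1,b2,b5} = {b0,b1}; idom=b1

Frontier:
  join b2 pred b1: · stop@b1
  join b2 pred b3: b3→b2 stop@b1
  join b2 pred b4: b4→b2 stop@b1
  join b5 pred b2: · stop@b2
  join b5 pred b4: b4 stop@b2
  join b6 pred b1: · stop@b1
  join b6 pred b3: b3→b2 stop@b1
  join b6 pred b5: b5→b2 stop@b1
  b0 → ∅
  b1 → ∅
  b2 → {b2,b6}
  b3 → {b2,b6}
  b4 → {b2,b5}
  b5 → {b6}
  b6 → ∅

φ for c: defs {b1,b4}
  DF⁺ = {b2,b5,b6}

Answer: ["b2", "b5", "b6"]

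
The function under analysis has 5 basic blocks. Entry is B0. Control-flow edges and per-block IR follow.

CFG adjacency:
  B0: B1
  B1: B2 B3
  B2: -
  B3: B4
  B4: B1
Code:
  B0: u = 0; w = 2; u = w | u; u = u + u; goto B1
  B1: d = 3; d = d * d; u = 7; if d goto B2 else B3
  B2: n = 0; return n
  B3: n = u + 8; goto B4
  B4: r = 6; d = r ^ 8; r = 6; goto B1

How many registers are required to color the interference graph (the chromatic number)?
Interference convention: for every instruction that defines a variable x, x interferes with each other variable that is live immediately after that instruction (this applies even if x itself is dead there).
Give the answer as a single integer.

Block summaries:
  B0: {u,w} / ∅
  B1: {d,u} / ∅
  B2: {n} / ∅
  B3: {n} / {u}
  B4: {d,r} / ∅

Backward fixpoint:
  live B0: ∅→∅
  live B1: ∅→{u}
  live B2: ∅→∅
  live B3: {u}→∅
  live B4: ∅→∅

Conflict graph:
  d↔{u}
  n↔∅
  r↔∅
  u↔{d,w}
  w↔{u}

Chromatic number:
  clique {d,u} ⇒ need ≥ 2
  2-colouring: r0={n,r,u}  r1={d,w}
  χ = 2

Answer: 2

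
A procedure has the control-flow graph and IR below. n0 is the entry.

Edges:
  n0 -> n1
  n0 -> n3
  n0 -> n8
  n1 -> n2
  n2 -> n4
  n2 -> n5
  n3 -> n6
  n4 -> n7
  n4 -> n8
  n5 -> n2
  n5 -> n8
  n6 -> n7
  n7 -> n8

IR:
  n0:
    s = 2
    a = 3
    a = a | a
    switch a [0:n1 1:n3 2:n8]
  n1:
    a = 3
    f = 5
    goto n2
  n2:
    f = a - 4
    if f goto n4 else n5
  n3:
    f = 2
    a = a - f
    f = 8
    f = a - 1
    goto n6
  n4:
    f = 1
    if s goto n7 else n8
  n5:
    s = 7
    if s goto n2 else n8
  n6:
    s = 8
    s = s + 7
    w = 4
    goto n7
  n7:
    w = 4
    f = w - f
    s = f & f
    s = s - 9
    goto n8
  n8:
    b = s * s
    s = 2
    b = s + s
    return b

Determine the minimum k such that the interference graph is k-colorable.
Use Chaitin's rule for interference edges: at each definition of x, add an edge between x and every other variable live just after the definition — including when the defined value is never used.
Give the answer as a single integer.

Answer: 3

Working:
def/use:
  n0: {a,s} / ∅
  n1: {a,f} / ∅
  n2: {f} / {a}
  n3: {a,f} / {a}
  n4: {f} / {s}
  n5: {s} / ∅
  n6: {s,w} / ∅
  n7: {f,s,w} / {f}
  n8: {b,s} / {s}

Liveness:
  n0: in=∅ out={a,s}
  n1: in={s} out={a,s}
  n2: in={a,s} out={a,s}
  n3: in={a} out={f}
  n4: in={s} out={f,s}
  n5: in={a} out={a,s}
  n6: in={f} out={f}
  n7: in={f} out={s}
  n8: in={s} out=∅

Interfere edges:
  a — {f,s}
  b — ∅
  f — {a,s,w}
  s — {a,f}
  w — {f}

Chromatic number:
  lower bound: {a,f,s} mutually conflict ⇒ χ ≥ 3
  3-colouring: R0={b,f}  R1={a,w}  R2={s}
  χ = 3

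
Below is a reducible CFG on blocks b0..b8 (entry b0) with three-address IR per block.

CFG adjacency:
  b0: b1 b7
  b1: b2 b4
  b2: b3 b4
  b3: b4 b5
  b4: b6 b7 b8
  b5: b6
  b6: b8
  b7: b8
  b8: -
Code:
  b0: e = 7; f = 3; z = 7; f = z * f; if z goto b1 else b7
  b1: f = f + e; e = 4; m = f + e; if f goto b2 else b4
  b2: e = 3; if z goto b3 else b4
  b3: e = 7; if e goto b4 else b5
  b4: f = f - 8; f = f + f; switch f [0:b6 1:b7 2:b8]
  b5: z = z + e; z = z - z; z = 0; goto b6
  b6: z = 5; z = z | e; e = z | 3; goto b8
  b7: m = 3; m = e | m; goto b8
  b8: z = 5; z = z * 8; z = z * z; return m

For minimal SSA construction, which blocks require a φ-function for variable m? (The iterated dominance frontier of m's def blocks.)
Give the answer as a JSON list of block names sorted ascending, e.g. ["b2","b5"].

Answer: ["b7", "b8"]

Derivation:
idom tree: b1←b0 b2←b1 b3←b2 b4←b1 b5←b3 b6←b1 b7←b0 b8←b0
Dom∩ at merges:
  b4: preds {b1,b2,b3}: {b0,b1} ∩ {b0,b1,b2} ∩ {b0,b1,b2,b3} = {b0,b1}; idom=b1
  b6: preds {b4,b5}: {b0,b1,b4} ∩ {b0,b1,b2,b3,b5} = {b0,b1}; idom=b1
  b7: preds {b0,b4}: {b0} ∩ {b0,b1,b4} = {b0}; idom=b0
  b8: preds {b4,b6,b7}: {b0,b1,b4} ∩ {b0,b1,b6} ∩ {b0,b7} = {b0}; idom=b0

Frontier:
  b4←b1: walk · to b1
  b4←b2: walk b2 to b1
  b4←b3: walk b3→b2 to b1
  b6←b4: walk b4 to b1
  b6←b5: walk b5→b3→b2 to b1
  b7←b0: walk · to b0
  b7←b4: walk b4→b1 to b0
  b8←b4: walk b4→b1 to b0
  b8←b6: walk b6→b1 to b0
  b8←b7: walk b7 to b0
  DF(b0)=∅
  DF(b1)={b7,b8}
  DF(b2)={b4,b6}
  DF(b3)={b4,b6}
  DF(b4)={b6,b7,b8}
  DF(b5)={b6}
  DF(b6)={b8}
  DF(b7)={b8}
  DF(b8)=∅

φ for m: defs {b1,b7}
  DF⁺ = {b7,b8}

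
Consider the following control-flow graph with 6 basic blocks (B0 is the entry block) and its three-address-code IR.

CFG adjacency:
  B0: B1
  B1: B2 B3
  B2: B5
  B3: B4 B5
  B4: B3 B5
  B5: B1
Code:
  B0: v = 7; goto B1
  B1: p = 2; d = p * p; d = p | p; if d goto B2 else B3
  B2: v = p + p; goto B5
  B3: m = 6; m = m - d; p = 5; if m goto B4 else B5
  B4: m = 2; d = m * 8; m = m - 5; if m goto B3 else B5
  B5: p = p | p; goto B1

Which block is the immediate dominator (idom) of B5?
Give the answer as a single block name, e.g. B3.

Answer: B1

Analysis:
idom tree: B1←B0 B2←B1 B3←B1 B4←B3 B5←B1
Join-block Dom:
  B1: preds {B0,B5}: {B0} ∩ {B0,B1,B5} = {B0}; idom=B0
  B3: preds {B1,B4}: {B0,B1} ∩ {B0,B1,B3,B4} = {B0,B1}; idom=B1
  B5: preds {B2,B3,B4}: {B0,B1,B2} ∩ {B0,B1,B3} ∩ {B0,B1,B3,B4} = {B0,B1}; idom=B1

idom(B5) = B1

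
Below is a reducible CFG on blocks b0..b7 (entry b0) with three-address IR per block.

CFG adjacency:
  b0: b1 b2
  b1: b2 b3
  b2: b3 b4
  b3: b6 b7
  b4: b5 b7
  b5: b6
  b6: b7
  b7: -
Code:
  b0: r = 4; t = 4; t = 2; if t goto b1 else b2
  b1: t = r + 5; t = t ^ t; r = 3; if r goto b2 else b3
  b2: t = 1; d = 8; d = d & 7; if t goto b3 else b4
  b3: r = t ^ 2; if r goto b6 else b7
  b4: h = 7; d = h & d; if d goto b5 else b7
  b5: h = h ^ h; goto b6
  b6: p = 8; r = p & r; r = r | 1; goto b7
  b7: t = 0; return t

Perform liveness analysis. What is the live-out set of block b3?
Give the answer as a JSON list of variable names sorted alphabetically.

Block summaries:
  b0 def {r,t} use ∅
  b1 def {r,t} use {r}
  b2 def {d,t} use ∅
  b3 def {r} use {t}
  b4 def {d,h} use {d}
  b5 def {h} use {h}
  b6 def {p,r} use {r}
  b7 def {t} use ∅

Live sets:
  b0: in=∅ out={r}
  b1: in={r} out={r,t}
  b2: in={r} out={d,r,t}
  b3: in={t} out={r}
  b4: in={d,r} out={h,r}
  b5: in={h,r} out={r}
  b6: in={r} out=∅
  b7: in=∅ out=∅

live-out(b3) = ["r"]

Answer: ["r"]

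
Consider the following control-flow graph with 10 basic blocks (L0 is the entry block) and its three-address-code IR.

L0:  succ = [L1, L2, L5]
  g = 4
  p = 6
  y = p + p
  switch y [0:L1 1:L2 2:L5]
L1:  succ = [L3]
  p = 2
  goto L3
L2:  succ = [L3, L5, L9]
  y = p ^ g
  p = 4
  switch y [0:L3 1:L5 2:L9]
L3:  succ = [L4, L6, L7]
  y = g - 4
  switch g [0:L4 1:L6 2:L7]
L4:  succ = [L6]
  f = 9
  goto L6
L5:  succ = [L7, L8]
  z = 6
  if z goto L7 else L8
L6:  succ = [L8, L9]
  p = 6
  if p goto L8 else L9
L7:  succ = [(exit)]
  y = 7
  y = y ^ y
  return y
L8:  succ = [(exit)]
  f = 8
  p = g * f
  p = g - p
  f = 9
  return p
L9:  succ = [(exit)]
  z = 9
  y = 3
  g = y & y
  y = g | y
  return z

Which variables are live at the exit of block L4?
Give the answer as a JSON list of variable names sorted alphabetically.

Block summaries:
  L0: def={g,p,y} ue=∅
  L1: def={p} ue=∅
  L2: def={p,y} ue={g,p}
  L3: def={y} ue={g}
  L4: def={f} ue=∅
  L5: def={z} ue=∅
  L6: def={p} ue=∅
  L7: def={y} ue=∅
  L8: def={f,p} ue={g}
  L9: def={g,y,z} ue=∅

Live sets:
  L0 li=∅ lo={g,p}
  L1 li={g} lo={g}
  L2 li={g,p} lo={g}
  L3 li={g} lo={g}
  L4 li={g} lo={g}
  L5 li={g} lo={g}
  L6 li={g} lo={g}
  L7 li=∅ lo=∅
  L8 li={g} lo=∅
  L9 li=∅ lo=∅

live-out(L4) = ["g"]

Answer: ["g"]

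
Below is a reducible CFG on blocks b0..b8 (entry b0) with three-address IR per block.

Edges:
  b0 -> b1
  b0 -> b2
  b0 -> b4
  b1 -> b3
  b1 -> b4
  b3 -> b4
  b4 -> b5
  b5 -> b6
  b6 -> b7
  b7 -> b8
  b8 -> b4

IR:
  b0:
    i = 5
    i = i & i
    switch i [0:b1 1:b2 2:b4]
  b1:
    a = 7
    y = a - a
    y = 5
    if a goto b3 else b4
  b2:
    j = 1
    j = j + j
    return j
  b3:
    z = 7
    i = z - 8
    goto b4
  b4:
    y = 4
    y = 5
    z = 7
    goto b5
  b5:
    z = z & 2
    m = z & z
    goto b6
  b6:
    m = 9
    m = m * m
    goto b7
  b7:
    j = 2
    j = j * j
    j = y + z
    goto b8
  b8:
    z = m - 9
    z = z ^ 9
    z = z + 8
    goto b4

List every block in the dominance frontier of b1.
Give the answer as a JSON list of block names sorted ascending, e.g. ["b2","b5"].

Answer: ["b4"]

Derivation:
idom tree: b1←b0 b2←b0 b3←b1 b4←b0 b5←b4 b6←b5 b7←b6 b8←b7
Dom at joins:
  b4: preds {b0,b1,b3,b8}: {b0} ∩ {b0,b1} ∩ {b0,b1,b3} ∩ {b0,b4,b5,b6,b7,b8} = {b0}; idom=b0

Frontier:
  b4←b0: walk · to b0
  b4←b1: walk b1 to b0
  b4←b3: walk b3→b1 to b0
  b4←b8: walk b8→b7→b6→b5→b4 to b0
  b0: DF=∅
  b1: DF={b4}
  b2: DF=∅
  b3: DF={b4}
  b4: DF={b4}
  b5: DF={b4}
  b6: DF={b4}
  b7: DF={b4}
  b8: DF={b4}

DF(b1) = ["b4"]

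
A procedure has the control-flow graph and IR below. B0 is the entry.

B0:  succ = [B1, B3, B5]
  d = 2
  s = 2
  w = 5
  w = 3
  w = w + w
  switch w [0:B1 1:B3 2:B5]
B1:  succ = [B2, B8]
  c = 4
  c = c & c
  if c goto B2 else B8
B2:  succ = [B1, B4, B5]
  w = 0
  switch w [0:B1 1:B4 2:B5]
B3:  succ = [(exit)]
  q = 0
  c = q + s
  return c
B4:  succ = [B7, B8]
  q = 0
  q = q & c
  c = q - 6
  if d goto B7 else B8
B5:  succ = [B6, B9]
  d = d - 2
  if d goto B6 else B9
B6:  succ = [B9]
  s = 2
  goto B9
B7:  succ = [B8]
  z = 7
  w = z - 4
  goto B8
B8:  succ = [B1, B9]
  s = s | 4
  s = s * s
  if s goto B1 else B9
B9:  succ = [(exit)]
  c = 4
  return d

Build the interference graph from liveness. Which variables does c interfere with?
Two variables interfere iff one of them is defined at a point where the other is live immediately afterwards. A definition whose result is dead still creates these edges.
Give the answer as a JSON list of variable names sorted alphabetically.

def/use:
  B0 def {d,s,w} use ∅
  B1 def {c} use ∅
  B2 def {w} use ∅
  B3 def {c,q} use {s}
  B4 def {c,q} use {c,d}
  B5 def {d} use {d}
  B6 def {s} use ∅
  B7 def {w,z} use ∅
  B8 def {s} use {s}
  B9 def {c} use {d}

Live sets:
  live B0: ∅→{d,s}
  live B1: {d,s}→{c,d,s}
  live B2: {c,d,s}→{c,d,s}
  live B3: {s}→∅
  live B4: {c,d,s}→{d,s}
  live B5: {d}→{d}
  live B6: {d}→{d}
  live B7: {d,s}→{d,s}
  live B8: {d,s}→{d,s}
  live B9: {d}→∅

Conflict graph:
  c — {d,q,s,w}
  d — {c,q,s,w,z}
  q — {c,d,s}
  s — {c,d,q,w,z}
  w — {c,d,s}
  z — {d,s}

N(c) = ["d", "q", "s", "w"]

Answer: ["d", "q", "s", "w"]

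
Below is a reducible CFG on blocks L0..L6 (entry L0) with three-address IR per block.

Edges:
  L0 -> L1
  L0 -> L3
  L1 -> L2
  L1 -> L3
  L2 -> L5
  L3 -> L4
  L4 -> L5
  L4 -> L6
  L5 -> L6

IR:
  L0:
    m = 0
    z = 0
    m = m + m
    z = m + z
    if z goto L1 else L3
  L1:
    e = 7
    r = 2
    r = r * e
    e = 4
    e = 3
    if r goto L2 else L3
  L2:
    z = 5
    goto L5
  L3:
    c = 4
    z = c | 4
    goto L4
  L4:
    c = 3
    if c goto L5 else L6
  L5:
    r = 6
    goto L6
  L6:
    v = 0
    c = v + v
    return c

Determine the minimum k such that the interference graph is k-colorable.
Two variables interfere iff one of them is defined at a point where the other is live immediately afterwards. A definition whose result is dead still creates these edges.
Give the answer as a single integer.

def/use:
  L0: {m,z} / ∅
  L1: {e,r} / ∅
  L2: {z} / ∅
  L3: {c,z} / ∅
  L4: {c} / ∅
  L5: {r} / ∅
  L6: {c,v} / ∅

Backward fixpoint:
  L0 li=∅ lo=∅
  L1 li=∅ lo=∅
  L2 li=∅ lo=∅
  L3 li=∅ lo=∅
  L4 li=∅ lo=∅
  L5 li=∅ lo=∅
  L6 li=∅ lo=∅

Interference:
  c: ∅
  e: {r}
  m: {z}
  r: {e}
  v: ∅
  z: {m}

Colouring:
  clique {e,r} ⇒ need ≥ 2
  assign c→r0 e→r0 m→r0 r→r1 v→r0 z→r1 — no edge inside a register ⇒ χ ≤ 2
  χ = 2

Answer: 2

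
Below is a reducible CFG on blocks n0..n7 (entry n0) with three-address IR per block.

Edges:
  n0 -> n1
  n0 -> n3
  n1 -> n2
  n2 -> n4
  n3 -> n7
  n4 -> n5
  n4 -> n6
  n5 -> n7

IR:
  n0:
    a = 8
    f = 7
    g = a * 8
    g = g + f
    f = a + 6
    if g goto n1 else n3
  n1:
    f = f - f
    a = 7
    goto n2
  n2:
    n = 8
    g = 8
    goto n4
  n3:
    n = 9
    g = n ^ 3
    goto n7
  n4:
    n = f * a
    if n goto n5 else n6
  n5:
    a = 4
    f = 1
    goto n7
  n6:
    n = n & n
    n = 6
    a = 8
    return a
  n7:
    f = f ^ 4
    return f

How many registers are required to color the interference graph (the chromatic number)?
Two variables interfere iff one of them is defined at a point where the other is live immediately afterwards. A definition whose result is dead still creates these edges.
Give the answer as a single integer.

Answer: 3

Derivation:
Block summaries:
  n0 def {a,f,g} use ∅
  n1 def {a,f} use {f}
  n2 def {g,n} use ∅
  n3 def {g,n} use ∅
  n4 def {n} use {a,f}
  n5 def {a,f} use ∅
  n6 def {a,n} use {n}
  n7 def {f} use {f}

Live sets:
  live n0: ∅→{f}
  live n1: {f}→{a,f}
  live n2: {a,f}→{a,f}
  live n3: {f}→{f}
  live n4: {a,f}→{n}
  live n5: ∅→{f}
  live n6: {n}→∅
  live n7: {f}→∅

Interference:
  a↔{f,g,n}
  f↔{a,g,n}
  g↔{a,f}
  n↔{a,f}

Chromatic number:
  {a,f,g} pairwise interfere (3-clique) ⇒ χ ≥ 3
  3-colouring: R0={a}  R1={f}  R2={g,n}
  χ = 3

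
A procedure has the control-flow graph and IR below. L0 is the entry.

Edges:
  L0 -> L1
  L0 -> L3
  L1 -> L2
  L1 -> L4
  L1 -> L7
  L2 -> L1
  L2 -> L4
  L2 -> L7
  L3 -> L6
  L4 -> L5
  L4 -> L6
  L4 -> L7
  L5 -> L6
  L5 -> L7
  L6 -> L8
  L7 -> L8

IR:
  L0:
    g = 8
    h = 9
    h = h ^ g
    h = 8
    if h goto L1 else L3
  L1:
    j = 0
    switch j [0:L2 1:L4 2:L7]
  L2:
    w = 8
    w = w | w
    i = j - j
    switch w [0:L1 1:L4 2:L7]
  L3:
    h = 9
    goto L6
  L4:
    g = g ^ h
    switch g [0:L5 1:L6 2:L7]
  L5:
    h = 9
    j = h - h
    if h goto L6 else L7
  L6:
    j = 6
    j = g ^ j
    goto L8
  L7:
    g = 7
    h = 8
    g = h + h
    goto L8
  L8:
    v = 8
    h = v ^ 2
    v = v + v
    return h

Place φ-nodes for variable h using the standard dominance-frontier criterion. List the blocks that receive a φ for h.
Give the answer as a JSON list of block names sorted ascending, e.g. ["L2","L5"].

idom tree: L1←L0 L2←L1 L3←L0 L4←L1 L5←L4 L6←L0 L7←L1 L8←L0
Dom∩ at merges:
  L1: preds {L0,L2}: {L0} ∩ {L0,L1,L2} = {L0}; idom=L0
  L4: preds {L1,L2}: {L0,L1} ∩ {L0,L1,L2} = {L0,L1}; idom=L1
  L6: preds {L3,L4,L5}: {L0,L3} ∩ {L0,L1,L4} ∩ {L0,L1,L4,L5} = {L0}; idom=L0
  L7: preds {L1,L2,L4,L5}: {L0,L1} ∩ {L0,L1,L2} ∩ {L0,L1,L4} ∩ {L0,L1,L4,L5} = {L0,L1}; idom=L1
  L8: preds {L6,L7}: {L0,L6} ∩ {L0,L1,L7} = {L0}; idom=L0

DF derivation:
  join L1 pred L0: · stop@L0
  join L1 pred L2: L2→L1 stop@L0
  join L4 pred L1: · stop@L1
  join L4 pred L2: L2 stop@L1
  join L6 pred L3: L3 stop@L0
  join L6 pred L4: L4→L1 stop@L0
  join L6 pred L5: L5→L4→L1 stop@L0
  join L7 pred L1: · stop@L1
  join L7 pred L2: L2 stop@L1
  join L7 pred L4: L4 stop@L1
  join L7 pred L5: L5→L4 stop@L1
  join L8 pred L6: L6 stop@L0
  join L8 pred L7: L7→L1 stop@L0
  L0: DF=∅
  L1: DF={L1,L6,L8}
  L2: DF={L1,L4,L7}
  L3: DF={L6}
  L4: DF={L6,L7}
  L5: DF={L6,L7}
  L6: DF={L8}
  L7: DF={L8}
  L8: DF=∅

φ for h: defs {L0,L3,L5,L7,L8}
  DF⁺ = {L6,L7,L8}

Answer: ["L6", "L7", "L8"]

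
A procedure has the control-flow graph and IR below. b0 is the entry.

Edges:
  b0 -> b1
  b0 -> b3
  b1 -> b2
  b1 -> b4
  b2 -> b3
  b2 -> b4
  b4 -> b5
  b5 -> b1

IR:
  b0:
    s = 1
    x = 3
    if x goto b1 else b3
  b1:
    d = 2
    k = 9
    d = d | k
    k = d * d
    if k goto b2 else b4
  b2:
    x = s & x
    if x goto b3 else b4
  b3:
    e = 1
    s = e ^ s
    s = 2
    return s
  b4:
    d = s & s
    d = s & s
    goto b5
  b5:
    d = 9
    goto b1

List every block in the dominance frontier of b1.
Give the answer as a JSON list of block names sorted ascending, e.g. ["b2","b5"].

idom tree: b1←b0 b2←b1 b3←b0 b4←b1 b5←b4
Join-block Dom:
  b1: preds {b0,b5}: {b0} ∩ {b0,b1,b4,b5} = {b0}; idom=b0
  b3: preds {b0,b2}: {b0} ∩ {b0,b1,b2} = {b0}; idom=b0
  b4: preds {b1,b2}: {b0,b1} ∩ {b0,b1,b2} = {b0,b1}; idom=b1

DF derivation:
  b1←b0: walk · to b0
  b1←b5: walk b5→b4→b1 to b0
  b3←b0: walk · to b0
  b3←b2: walk b2→b1 to b0
  b4←b1: walk · to b1
  b4←b2: walk b2 to b1
  b0: DF=∅
  b1: DF={b1,b3}
  b2: DF={b3,b4}
  b3: DF=∅
  b4: DF={b1}
  b5: DF={b1}

DF(b1) = ["b1", "b3"]

Answer: ["b1", "b3"]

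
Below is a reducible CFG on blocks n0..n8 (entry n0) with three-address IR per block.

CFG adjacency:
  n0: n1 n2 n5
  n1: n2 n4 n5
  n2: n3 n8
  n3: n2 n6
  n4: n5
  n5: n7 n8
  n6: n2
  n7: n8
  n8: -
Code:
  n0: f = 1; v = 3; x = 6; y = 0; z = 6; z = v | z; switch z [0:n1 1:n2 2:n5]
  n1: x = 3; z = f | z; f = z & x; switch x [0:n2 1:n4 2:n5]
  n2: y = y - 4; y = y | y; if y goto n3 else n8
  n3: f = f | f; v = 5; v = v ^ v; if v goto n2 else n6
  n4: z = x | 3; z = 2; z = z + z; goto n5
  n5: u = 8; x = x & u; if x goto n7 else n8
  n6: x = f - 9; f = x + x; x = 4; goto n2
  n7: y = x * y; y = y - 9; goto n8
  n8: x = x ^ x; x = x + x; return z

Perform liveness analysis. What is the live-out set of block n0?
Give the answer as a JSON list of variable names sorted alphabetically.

Block summaries:
  n0 def {f,v,x,y,z} use ∅
  n1 def {f,x,z} use {f,z}
  n2 def {y} use {y}
  n3 def {f,v} use {f}
  n4 def {z} use {x}
  n5 def {u,x} use {x}
  n6 def {f,x} use {f}
  n7 def {y} use {x,y}
  n8 def {x} use {x,z}

Backward fixpoint:
  n0: in=∅ out={f,x,y,z}
  n1: in={f,y,z} out={f,x,y,z}
  n2: in={f,x,y,z} out={f,x,y,z}
  n3: in={f,x,y,z} out={f,x,y,z}
  n4: in={x,y} out={x,y,z}
  n5: in={x,y,z} out={x,y,z}
  n6: in={f,y,z} out={f,x,y,z}
  n7: in={x,y,z} out={x,z}
  n8: in={x,z} out=∅

live-out(n0) = ["f", "x", "y", "z"]

Answer: ["f", "x", "y", "z"]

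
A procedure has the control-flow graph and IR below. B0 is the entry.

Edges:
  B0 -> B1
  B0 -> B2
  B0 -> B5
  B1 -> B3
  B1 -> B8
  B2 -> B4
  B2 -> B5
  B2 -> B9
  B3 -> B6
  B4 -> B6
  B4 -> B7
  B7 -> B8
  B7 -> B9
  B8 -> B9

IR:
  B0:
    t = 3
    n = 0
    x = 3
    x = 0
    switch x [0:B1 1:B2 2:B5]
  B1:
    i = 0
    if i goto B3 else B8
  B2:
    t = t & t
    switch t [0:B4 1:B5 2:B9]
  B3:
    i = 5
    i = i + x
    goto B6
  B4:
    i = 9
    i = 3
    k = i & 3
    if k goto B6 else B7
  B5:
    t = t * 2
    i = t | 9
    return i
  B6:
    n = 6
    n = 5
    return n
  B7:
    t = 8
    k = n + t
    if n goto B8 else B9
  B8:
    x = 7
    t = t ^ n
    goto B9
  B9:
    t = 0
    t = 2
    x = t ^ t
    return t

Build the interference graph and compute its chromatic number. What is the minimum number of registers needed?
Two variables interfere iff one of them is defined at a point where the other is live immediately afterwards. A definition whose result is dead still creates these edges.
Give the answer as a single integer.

Answer: 4

Derivation:
def/use:
  B0 def {n,t,x} use ∅
  B1 def {i} use ∅
  B2 def {t} use {t}
  B3 def {i} use {x}
  B4 def {i,k} use ∅
  B5 def {i,t} use {t}
  B6 def {n} use ∅
  B7 def {k,t} use {n}
  B8 def {t,x} use {n,t}
  B9 def {t,x} use ∅

Live sets:
  live B0: ∅→{n,t,x}
  live B1: {n,t,x}→{n,t,x}
  live B2: {n,t}→{n,t}
  live B3: {x}→∅
  live B4: {n}→{n}
  live B5: {t}→∅
  live B6: ∅→∅
  live B7: {n}→{n,t}
  live B8: {n,t}→∅
  live B9: ∅→∅

Interference:
  i: {n,t,x}
  k: {n,t}
  n: {i,k,t,x}
  t: {i,k,n,x}
  x: {i,n,t}

Colouring:
  {i,n,t,x} pairwise interfere (4-clique) ⇒ χ ≥ 4
  assign i→r2 k→r2 n→r0 t→r1 x→r3 — no edge inside a register ⇒ χ ≤ 4
  χ = 4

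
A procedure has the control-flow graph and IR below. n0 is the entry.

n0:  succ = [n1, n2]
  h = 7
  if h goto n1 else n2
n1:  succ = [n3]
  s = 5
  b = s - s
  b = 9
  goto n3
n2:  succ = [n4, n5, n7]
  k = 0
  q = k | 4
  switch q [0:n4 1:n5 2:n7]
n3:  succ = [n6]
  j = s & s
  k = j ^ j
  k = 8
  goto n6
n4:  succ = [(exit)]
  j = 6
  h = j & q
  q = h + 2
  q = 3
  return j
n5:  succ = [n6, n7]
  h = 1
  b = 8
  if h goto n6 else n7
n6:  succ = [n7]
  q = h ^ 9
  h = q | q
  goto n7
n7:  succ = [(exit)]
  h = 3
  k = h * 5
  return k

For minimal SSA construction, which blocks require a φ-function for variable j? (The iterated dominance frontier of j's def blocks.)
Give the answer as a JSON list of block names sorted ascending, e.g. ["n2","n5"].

Answer: ["n6", "n7"]

Working:
idom tree: n1←n0 n2←n0 n3←n1 n4←n2 n5←n2 n6←n0 n7←n0
Dom∩ at merges:
  n6: preds {n3,n5}: {n0,n1,n3} ∩ {n0,n2,n5} = {n0}; idom=n0
  n7: preds {n2,n5,n6}: {n0,n2} ∩ {n0,n2,n5} ∩ {n0,n6} = {n0}; idom=n0

Frontier:
  n6←n3: walk n3→n1 to n0
  n6←n5: walk n5→n2 to n0
  n7←n2: walk n2 to n0
  n7←n5: walk n5→n2 to n0
  n7←n6: walk n6 to n0
  DF(n0)=∅
  DF(n1)={n6}
  DF(n2)={n6,n7}
  DF(n3)={n6}
  DF(n4)=∅
  DF(n5)={n6,n7}
  DF(n6)={n7}
  DF(n7)=∅

φ for j: defs {n3,n4}
  DF⁺ = {n6,n7}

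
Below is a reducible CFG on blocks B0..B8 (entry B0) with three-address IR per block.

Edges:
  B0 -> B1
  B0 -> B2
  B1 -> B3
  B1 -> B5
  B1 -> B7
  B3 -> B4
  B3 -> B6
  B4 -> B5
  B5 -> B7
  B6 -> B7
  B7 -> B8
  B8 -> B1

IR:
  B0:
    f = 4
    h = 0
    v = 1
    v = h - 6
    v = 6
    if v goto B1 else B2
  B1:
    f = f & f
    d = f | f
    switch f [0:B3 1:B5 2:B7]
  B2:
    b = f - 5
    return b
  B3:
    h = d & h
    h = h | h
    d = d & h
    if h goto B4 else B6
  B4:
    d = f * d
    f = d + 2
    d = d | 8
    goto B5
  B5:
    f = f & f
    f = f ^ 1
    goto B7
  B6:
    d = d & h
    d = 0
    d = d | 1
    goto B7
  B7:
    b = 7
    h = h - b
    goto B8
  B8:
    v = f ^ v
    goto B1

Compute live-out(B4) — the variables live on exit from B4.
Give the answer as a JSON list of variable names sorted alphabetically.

def/use:
  B0: def={f,h,v} ue=∅
  B1: def={d,f} ue={f}
  B2: def={b} ue={f}
  B3: def={d,h} ue={d,h}
  B4: def={d,f} ue={d,f}
  B5: def={f} ue={f}
  B6: def={d} ue={d,h}
  B7: def={b,h} ue={h}
  B8: def={v} ue={f,v}

Liveness:
  B0 li=∅ lo={f,h,v}
  B1 li={f,h,v} lo={d,f,h,v}
  B2 li={f} lo=∅
  B3 li={d,f,h,v} lo={d,f,h,v}
  B4 li={d,f,h,v} lo={f,h,v}
  B5 li={f,h,v} lo={f,h,v}
  B6 li={d,f,h,v} lo={f,h,v}
  B7 li={f,h,v} lo={f,h,v}
  B8 li={f,h,v} lo={f,h,v}

live-out(B4) = ["f", "h", "v"]

Answer: ["f", "h", "v"]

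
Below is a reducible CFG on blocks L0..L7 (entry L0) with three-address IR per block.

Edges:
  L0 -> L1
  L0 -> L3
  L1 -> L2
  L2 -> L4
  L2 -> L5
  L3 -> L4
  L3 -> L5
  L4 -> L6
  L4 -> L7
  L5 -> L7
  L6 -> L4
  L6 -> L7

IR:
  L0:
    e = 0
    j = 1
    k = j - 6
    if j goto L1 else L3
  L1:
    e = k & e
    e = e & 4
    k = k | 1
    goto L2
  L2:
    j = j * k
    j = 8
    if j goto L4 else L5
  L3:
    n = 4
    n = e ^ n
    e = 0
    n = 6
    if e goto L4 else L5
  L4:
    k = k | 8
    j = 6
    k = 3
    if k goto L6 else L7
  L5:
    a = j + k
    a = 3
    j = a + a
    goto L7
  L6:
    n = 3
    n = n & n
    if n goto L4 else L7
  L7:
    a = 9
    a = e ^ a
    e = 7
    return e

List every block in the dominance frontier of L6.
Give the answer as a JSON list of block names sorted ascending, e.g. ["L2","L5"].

Answer: ["L4", "L7"]

Analysis:
idom tree: L1←L0 L2←L1 L3←L0 L4←L0 L5←L0 L6←L4 L7←L0
Join-block Dom:
  L4: preds {L2,L3,L6}: {L0,L1,L2} ∩ {L0,L3} ∩ {L0,L4,L6} = {L0}; idom=L0
  L5: preds {L2,L3}: {L0,L1,L2} ∩ {L0,L3} = {L0}; idom=L0
  L7: preds {L4,L5,L6}: {L0,L4} ∩ {L0,L5} ∩ {L0,L4,L6} = {L0}; idom=L0

DF walk-up:
  L4←L2: walk L2→L1 to L0
  L4←L3: walk L3 to L0
  L4←L6: walk L6→L4 to L0
  L5←L2: walk L2→L1 to L0
  L5←L3: walk L3 to L0
  L7←L4: walk L4 to L0
  L7←L5: walk L5 to L0
  L7←L6: walk L6→L4 to L0
  L0: DF=∅
  L1: DF={L4,L5}
  L2: DF={L4,L5}
  L3: DF={L4,L5}
  L4: DF={L4,L7}
  L5: DF={L7}
  L6: DF={L4,L7}
  L7: DF=∅

DF(L6) = ["L4", "L7"]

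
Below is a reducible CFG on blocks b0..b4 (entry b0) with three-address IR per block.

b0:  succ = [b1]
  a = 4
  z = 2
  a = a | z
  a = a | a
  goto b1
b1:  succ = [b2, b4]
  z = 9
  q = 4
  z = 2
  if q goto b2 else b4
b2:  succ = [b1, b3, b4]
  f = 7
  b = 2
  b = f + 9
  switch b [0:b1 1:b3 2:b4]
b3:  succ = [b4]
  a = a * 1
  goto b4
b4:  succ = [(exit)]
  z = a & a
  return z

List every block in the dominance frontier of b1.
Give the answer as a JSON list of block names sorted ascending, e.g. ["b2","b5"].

Answer: ["b1"]

Analysis:
idom tree: b1←b0 b2←b1 b3←b2 b4←b1
Dom at joins:
  b1: preds {b0,b2}: {b0} ∩ {b0,b1,b2} = {b0}; idom=b0
  b4: preds {b1,b2,b3}: {b0,b1} ∩ {b0,b1,b2} ∩ {b0,b1,b2,b3} = {b0,b1}; idom=b1

DF derivation:
  b1←b0: walk · to b0
  b1←b2: walk b2→b1 to b0
  b4←b1: walk · to b1
  b4←b2: walk b2 to b1
  b4←b3: walk b3→b2 to b1
  DF(b0)=∅
  DF(b1)={b1}
  DF(b2)={b1,b4}
  DF(b3)={b4}
  DF(b4)=∅

DF(b1) = ["b1"]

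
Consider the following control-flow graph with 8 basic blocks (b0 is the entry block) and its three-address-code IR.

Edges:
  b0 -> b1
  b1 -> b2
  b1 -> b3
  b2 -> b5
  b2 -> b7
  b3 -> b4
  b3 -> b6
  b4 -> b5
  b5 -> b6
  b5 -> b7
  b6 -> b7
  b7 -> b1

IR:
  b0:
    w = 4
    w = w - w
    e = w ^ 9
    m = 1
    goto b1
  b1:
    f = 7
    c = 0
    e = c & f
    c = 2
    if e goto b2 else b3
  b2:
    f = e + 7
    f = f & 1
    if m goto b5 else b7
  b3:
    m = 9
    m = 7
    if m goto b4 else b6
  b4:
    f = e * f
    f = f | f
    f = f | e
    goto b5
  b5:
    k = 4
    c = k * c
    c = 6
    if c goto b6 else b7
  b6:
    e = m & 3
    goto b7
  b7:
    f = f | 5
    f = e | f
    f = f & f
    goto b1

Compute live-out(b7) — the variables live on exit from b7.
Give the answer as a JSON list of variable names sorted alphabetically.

Answer: ["m"]

Analysis:
Per-block:
  b0: def={e,m,w} ue=∅
  b1: def={c,e,f} ue=∅
  b2: def={f} ue={e,m}
  b3: def={m} ue=∅
  b4: def={f} ue={e,f}
  b5: def={c,k} ue={c}
  b6: def={e} ue={m}
  b7: def={f} ue={e,f}

Liveness:
  b0: in=∅ out={m}
  b1: in={m} out={c,e,f,m}
  b2: in={c,e,m} out={c,e,f,m}
  b3: in={c,e,f} out={c,e,f,m}
  b4: in={c,e,f,m} out={c,e,f,m}
  b5: in={c,e,f,m} out={e,f,m}
  b6: in={f,m} out={e,f,m}
  b7: in={e,f,m} out={m}

live-out(b7) = ["m"]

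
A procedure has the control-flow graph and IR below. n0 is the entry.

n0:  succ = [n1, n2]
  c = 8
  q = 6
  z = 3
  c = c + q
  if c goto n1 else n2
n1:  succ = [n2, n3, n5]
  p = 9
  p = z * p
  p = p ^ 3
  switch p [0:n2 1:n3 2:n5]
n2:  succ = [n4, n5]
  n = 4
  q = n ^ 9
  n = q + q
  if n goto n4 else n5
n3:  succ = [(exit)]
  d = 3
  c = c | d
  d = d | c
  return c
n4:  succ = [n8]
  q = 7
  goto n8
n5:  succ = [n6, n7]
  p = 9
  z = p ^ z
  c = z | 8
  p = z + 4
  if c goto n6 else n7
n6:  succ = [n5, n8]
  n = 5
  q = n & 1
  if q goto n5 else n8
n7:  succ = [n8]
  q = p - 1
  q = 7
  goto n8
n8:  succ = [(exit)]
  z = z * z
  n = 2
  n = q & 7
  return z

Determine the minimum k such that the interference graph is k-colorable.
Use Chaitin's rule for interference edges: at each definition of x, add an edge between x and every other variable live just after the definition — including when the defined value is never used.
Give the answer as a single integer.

Answer: 3

Working:
Per-block:
  n0 def {c,q,z} use ∅
  n1 def {p} use {z}
  n2 def {n,q} use ∅
  n3 def {c,d} use {c}
  n4 def {q} use ∅
  n5 def {c,p,z} use {z}
  n6 def {n,q} use ∅
  n7 def {q} use {p}
  n8 def {n,z} use {q,z}

Backward fixpoint:
  n0 li=∅ lo={c,z}
  n1 li={c,z} lo={c,z}
  n2 li={z} lo={z}
  n3 li={c} lo=∅
  n4 li={z} lo={q,z}
  n5 li={z} lo={p,z}
  n6 li={z} lo={q,z}
  n7 li={p,z} lo={q,z}
  n8 li={q,z} lo=∅

Interference:
  c — {d,p,q,z}
  d — {c}
  n — {q,z}
  p — {c,z}
  q — {c,n,z}
  z — {c,n,p,q}

Registers:
  clique {c,p,z} ⇒ need ≥ 3
  3-colouring: R0={c,n}  R1={d,z}  R2={p,q}
  χ = 3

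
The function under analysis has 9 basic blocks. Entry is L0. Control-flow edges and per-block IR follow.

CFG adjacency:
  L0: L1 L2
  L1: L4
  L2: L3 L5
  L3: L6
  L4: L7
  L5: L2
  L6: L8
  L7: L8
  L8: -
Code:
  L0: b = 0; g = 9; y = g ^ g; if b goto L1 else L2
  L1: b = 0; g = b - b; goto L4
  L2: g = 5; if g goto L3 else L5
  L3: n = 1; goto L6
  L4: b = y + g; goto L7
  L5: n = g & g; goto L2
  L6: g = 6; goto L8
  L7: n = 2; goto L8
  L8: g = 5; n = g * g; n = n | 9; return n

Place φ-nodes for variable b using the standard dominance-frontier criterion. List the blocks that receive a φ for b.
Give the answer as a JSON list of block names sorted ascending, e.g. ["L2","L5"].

idom tree: L1←L0 L2←L0 L3←L2 L4←L1 L5←L2 L6←L3 L7←L4 L8←L0
Dom∩ at merges:
  L2: preds {L0,L5}: {L0} ∩ {L0,L2,L5} = {L0}; idom=L0
  L8: preds {L6,L7}: {L0,L2,L3,L6} ∩ {L0,L1,L4,L7} = {L0}; idom=L0

DF walk-up:
  L2←L0: walk · to L0
  L2←L5: walk L5→L2 to L0
  L8←L6: walk L6→L3→L2 to L0
  L8←L7: walk L7→L4→L1 to L0
  L0 → ∅
  L1 → {L8}
  L2 → {L2,L8}
  L3 → {L8}
  L4 → {L8}
  L5 → {L2}
  L6 → {L8}
  L7 → {L8}
  L8 → ∅

φ for b: defs {L0,L1,L4}
  DF⁺ = {L8}

Answer: ["L8"]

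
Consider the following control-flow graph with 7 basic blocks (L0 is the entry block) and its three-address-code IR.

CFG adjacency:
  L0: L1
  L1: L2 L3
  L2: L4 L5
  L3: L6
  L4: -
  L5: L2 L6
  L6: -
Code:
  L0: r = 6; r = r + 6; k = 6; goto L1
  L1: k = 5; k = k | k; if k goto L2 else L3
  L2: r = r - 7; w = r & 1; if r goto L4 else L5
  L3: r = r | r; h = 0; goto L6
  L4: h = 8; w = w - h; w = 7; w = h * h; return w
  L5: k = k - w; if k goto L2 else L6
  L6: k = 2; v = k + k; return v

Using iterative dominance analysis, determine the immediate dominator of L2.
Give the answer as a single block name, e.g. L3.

idom tree: L1←L0 L2←L1 L3←L1 L4←L2 L5←L2 L6←L1
Dom at joins:
  L2: preds {L1,L5}: {L0,L1} ∩ {L0,L1,L2,L5} = {L0,L1}; idom=L1
  L6: preds {L3,L5}: {L0,L1,L3} ∩ {L0,L1,L2,L5} = {L0,L1}; idom=L1

idom(L2) = L1

Answer: L1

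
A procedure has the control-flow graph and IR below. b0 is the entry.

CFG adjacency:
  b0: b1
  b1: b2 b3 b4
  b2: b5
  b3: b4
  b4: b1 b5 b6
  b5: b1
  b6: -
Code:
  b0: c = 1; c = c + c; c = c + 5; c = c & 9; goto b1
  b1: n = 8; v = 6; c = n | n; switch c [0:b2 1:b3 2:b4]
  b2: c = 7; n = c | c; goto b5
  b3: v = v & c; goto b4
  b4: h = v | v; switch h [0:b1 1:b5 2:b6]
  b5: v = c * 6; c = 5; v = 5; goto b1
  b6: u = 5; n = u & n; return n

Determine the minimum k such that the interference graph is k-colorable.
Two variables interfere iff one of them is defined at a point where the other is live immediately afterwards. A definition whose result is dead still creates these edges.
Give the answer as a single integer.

Answer: 3

Working:
Per-block:
  b0 def {c} use ∅
  b1 def {c,n,v} use ∅
  b2 def {c,n} use ∅
  b3 def {v} use {c,v}
  b4 def {h} use {v}
  b5 def {c,v} use {c}
  b6 def {n,u} use {n}

Live sets:
  b0 li=∅ lo=∅
  b1 li=∅ lo={c,n,v}
  b2 li=∅ lo={c}
  b3 li={c,n,v} lo={c,n,v}
  b4 li={c,n,v} lo={c,n}
  b5 li={c} lo=∅
  b6 li={n} lo=∅

Interference:
  c↔{h,n,v}
  h↔{c,n}
  n↔{c,h,u,v}
  u↔{n}
  v↔{c,n}

Chromatic number:
  {c,h,n} pairwise interfere (3-clique) ⇒ χ ≥ 3
  3-colouring: R0={n}  R1={c,u}  R2={h,v}
  χ = 3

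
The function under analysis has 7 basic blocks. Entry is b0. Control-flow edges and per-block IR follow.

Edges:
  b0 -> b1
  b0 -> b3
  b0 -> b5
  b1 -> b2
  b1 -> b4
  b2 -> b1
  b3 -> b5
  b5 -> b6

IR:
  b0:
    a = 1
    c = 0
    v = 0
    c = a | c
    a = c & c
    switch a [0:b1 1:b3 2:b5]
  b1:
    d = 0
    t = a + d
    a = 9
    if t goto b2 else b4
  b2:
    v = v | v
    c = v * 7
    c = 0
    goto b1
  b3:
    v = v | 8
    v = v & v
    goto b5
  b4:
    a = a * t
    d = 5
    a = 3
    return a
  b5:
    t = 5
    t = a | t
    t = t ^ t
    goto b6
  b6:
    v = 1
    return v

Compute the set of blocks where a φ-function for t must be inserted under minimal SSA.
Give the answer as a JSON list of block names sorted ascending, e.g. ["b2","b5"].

idom tree: b1←b0 b2←b1 b3←b0 b4←b1 b5←b0 b6←b5
Dom at joins:
  b1: preds {b0,b2}: {b0} ∩ {b0,b1,b2} = {b0}; idom=b0
  b5: preds {b0,b3}: {b0} ∩ {b0,b3} = {b0}; idom=b0

Frontier:
  join b1 pred b0: · stop@b0
  join b1 pred b2: b2→b1 stop@b0
  join b5 pred b0: · stop@b0
  join b5 pred b3: b3 stop@b0
  b0: DF=∅
  b1: DF={b1}
  b2: DF={b1}
  b3: DF={b5}
  b4: DF=∅
  b5: DF=∅
  b6: DF=∅

φ for t: defs {b1,b5}
  DF⁺ = {b1}

Answer: ["b1"]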